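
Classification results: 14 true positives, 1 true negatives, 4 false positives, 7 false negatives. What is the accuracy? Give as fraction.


Accuracy = (TP + TN) / (TP + TN + FP + FN)
TP + TN = 14 + 1 = 15
Total = 14 + 1 + 4 + 7 = 26
Accuracy = 15 / 26 = 15/26

15/26


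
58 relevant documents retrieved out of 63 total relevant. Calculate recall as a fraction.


Recall = retrieved_relevant / total_relevant
= 58 / 63
= 58 / (58 + 5)
= 58/63

58/63


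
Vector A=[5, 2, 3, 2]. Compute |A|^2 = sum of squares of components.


|A|^2 = sum of squared components
A[0]^2 = 5^2 = 25
A[1]^2 = 2^2 = 4
A[2]^2 = 3^2 = 9
A[3]^2 = 2^2 = 4
Sum = 25 + 4 + 9 + 4 = 42

42


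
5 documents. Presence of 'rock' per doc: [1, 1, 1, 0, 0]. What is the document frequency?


Checking each document for 'rock':
Doc 1: present
Doc 2: present
Doc 3: present
Doc 4: absent
Doc 5: absent
df = sum of presences = 1 + 1 + 1 + 0 + 0 = 3

3


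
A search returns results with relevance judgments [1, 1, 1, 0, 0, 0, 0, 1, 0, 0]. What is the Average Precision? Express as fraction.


Computing P@k for each relevant position:
Position 1: relevant, P@1 = 1/1 = 1
Position 2: relevant, P@2 = 2/2 = 1
Position 3: relevant, P@3 = 3/3 = 1
Position 4: not relevant
Position 5: not relevant
Position 6: not relevant
Position 7: not relevant
Position 8: relevant, P@8 = 4/8 = 1/2
Position 9: not relevant
Position 10: not relevant
Sum of P@k = 1 + 1 + 1 + 1/2 = 7/2
AP = 7/2 / 4 = 7/8

7/8


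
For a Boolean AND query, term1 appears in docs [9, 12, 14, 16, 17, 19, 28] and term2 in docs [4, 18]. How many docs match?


Boolean AND: find intersection of posting lists
term1 docs: [9, 12, 14, 16, 17, 19, 28]
term2 docs: [4, 18]
Intersection: []
|intersection| = 0

0


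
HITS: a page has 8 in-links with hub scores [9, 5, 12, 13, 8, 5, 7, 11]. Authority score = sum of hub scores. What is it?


Authority = sum of hub scores of in-linkers
In-link 1: hub score = 9
In-link 2: hub score = 5
In-link 3: hub score = 12
In-link 4: hub score = 13
In-link 5: hub score = 8
In-link 6: hub score = 5
In-link 7: hub score = 7
In-link 8: hub score = 11
Authority = 9 + 5 + 12 + 13 + 8 + 5 + 7 + 11 = 70

70


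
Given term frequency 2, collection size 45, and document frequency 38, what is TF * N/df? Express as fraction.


TF * (N/df)
= 2 * (45/38)
= 2 * 45/38
= 45/19

45/19


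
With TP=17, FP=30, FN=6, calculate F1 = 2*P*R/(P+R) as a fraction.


F1 = 2 * P * R / (P + R)
P = TP/(TP+FP) = 17/47 = 17/47
R = TP/(TP+FN) = 17/23 = 17/23
2 * P * R = 2 * 17/47 * 17/23 = 578/1081
P + R = 17/47 + 17/23 = 1190/1081
F1 = 578/1081 / 1190/1081 = 17/35

17/35


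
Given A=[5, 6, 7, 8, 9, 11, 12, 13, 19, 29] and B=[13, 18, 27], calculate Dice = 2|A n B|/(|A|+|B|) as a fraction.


A intersect B = [13]
|A intersect B| = 1
|A| = 10, |B| = 3
Dice = 2*1 / (10+3)
= 2 / 13 = 2/13

2/13


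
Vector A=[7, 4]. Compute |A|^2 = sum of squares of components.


|A|^2 = sum of squared components
A[0]^2 = 7^2 = 49
A[1]^2 = 4^2 = 16
Sum = 49 + 16 = 65

65


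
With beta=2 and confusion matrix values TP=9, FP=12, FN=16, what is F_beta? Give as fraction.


P = TP/(TP+FP) = 9/21 = 3/7
R = TP/(TP+FN) = 9/25 = 9/25
beta^2 = 2^2 = 4
(1 + beta^2) = 5
Numerator = (1+beta^2)*P*R = 27/35
Denominator = beta^2*P + R = 12/7 + 9/25 = 363/175
F_beta = 45/121

45/121


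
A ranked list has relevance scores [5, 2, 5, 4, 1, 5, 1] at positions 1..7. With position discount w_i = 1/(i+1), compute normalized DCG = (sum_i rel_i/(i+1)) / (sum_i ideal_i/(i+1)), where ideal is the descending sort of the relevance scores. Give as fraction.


Position discount weights w_i = 1/(i+1) for i=1..7:
Weights = [1/2, 1/3, 1/4, 1/5, 1/6, 1/7, 1/8]
Actual relevance: [5, 2, 5, 4, 1, 5, 1]
DCG = 5/2 + 2/3 + 5/4 + 4/5 + 1/6 + 5/7 + 1/8 = 5227/840
Ideal relevance (sorted desc): [5, 5, 5, 4, 2, 1, 1]
Ideal DCG = 5/2 + 5/3 + 5/4 + 4/5 + 2/6 + 1/7 + 1/8 = 1909/280
nDCG = DCG / ideal_DCG = 5227/840 / 1909/280 = 5227/5727

5227/5727


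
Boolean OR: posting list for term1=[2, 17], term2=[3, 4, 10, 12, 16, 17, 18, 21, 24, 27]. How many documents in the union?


Boolean OR: find union of posting lists
term1 docs: [2, 17]
term2 docs: [3, 4, 10, 12, 16, 17, 18, 21, 24, 27]
Union: [2, 3, 4, 10, 12, 16, 17, 18, 21, 24, 27]
|union| = 11

11


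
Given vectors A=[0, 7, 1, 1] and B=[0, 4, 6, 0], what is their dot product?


Dot product = sum of element-wise products
A[0]*B[0] = 0*0 = 0
A[1]*B[1] = 7*4 = 28
A[2]*B[2] = 1*6 = 6
A[3]*B[3] = 1*0 = 0
Sum = 0 + 28 + 6 + 0 = 34

34


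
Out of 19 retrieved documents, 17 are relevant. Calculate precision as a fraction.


Precision = relevant_retrieved / total_retrieved
= 17 / 19
= 17 / (17 + 2)
= 17/19

17/19


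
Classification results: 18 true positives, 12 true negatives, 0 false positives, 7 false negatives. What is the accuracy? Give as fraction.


Accuracy = (TP + TN) / (TP + TN + FP + FN)
TP + TN = 18 + 12 = 30
Total = 18 + 12 + 0 + 7 = 37
Accuracy = 30 / 37 = 30/37

30/37


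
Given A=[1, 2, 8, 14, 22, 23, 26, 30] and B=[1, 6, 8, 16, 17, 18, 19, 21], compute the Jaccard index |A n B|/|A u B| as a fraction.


A intersect B = [1, 8]
|A intersect B| = 2
A union B = [1, 2, 6, 8, 14, 16, 17, 18, 19, 21, 22, 23, 26, 30]
|A union B| = 14
Jaccard = 2/14 = 1/7

1/7


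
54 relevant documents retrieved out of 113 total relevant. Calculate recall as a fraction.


Recall = retrieved_relevant / total_relevant
= 54 / 113
= 54 / (54 + 59)
= 54/113

54/113


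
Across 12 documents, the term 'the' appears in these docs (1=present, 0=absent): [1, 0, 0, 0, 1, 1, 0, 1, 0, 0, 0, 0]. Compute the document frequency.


Checking each document for 'the':
Doc 1: present
Doc 2: absent
Doc 3: absent
Doc 4: absent
Doc 5: present
Doc 6: present
Doc 7: absent
Doc 8: present
Doc 9: absent
Doc 10: absent
Doc 11: absent
Doc 12: absent
df = sum of presences = 1 + 0 + 0 + 0 + 1 + 1 + 0 + 1 + 0 + 0 + 0 + 0 = 4

4


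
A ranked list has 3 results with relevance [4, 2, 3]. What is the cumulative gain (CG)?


Cumulative Gain = sum of relevance scores
Position 1: rel=4, running sum=4
Position 2: rel=2, running sum=6
Position 3: rel=3, running sum=9
CG = 9

9


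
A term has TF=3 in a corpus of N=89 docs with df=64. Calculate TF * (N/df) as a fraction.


TF * (N/df)
= 3 * (89/64)
= 3 * 89/64
= 267/64

267/64


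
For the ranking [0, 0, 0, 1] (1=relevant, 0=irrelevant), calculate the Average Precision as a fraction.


Computing P@k for each relevant position:
Position 1: not relevant
Position 2: not relevant
Position 3: not relevant
Position 4: relevant, P@4 = 1/4 = 1/4
Sum of P@k = 1/4 = 1/4
AP = 1/4 / 1 = 1/4

1/4


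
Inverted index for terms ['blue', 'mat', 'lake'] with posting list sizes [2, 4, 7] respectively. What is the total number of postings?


Summing posting list sizes:
'blue': 2 postings
'mat': 4 postings
'lake': 7 postings
Total = 2 + 4 + 7 = 13

13


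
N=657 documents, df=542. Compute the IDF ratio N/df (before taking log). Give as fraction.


IDF ratio = N / df
= 657 / 542
= 657/542

657/542


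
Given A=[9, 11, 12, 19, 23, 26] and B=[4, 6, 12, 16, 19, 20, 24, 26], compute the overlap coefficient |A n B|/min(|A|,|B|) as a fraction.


A intersect B = [12, 19, 26]
|A intersect B| = 3
min(|A|, |B|) = min(6, 8) = 6
Overlap = 3 / 6 = 1/2

1/2


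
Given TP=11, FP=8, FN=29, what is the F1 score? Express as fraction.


F1 = 2 * P * R / (P + R)
P = TP/(TP+FP) = 11/19 = 11/19
R = TP/(TP+FN) = 11/40 = 11/40
2 * P * R = 2 * 11/19 * 11/40 = 121/380
P + R = 11/19 + 11/40 = 649/760
F1 = 121/380 / 649/760 = 22/59

22/59


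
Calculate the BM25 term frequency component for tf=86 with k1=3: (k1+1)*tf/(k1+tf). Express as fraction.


BM25 TF component = (k1+1)*tf / (k1+tf)
k1 = 3, tf = 86
Numerator = (3+1)*86 = 344
Denominator = 3 + 86 = 89
= 344/89 = 344/89

344/89


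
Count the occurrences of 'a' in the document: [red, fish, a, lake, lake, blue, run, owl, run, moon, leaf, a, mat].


Document has 13 words
Scanning for 'a':
Found at positions: [2, 11]
Count = 2

2


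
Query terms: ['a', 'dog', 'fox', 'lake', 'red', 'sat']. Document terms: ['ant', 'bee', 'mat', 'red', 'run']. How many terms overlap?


Query terms: ['a', 'dog', 'fox', 'lake', 'red', 'sat']
Document terms: ['ant', 'bee', 'mat', 'red', 'run']
Common terms: ['red']
Overlap count = 1

1


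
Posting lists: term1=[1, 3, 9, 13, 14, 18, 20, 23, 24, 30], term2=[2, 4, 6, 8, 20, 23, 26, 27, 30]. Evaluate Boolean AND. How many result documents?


Boolean AND: find intersection of posting lists
term1 docs: [1, 3, 9, 13, 14, 18, 20, 23, 24, 30]
term2 docs: [2, 4, 6, 8, 20, 23, 26, 27, 30]
Intersection: [20, 23, 30]
|intersection| = 3

3


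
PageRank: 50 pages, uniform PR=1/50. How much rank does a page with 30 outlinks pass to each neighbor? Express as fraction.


Initial PR = 1/50 = 1/50
Outlinks = 30
Contribution per link = PR / outlinks
= 1/50 / 30
= 1/1500

1/1500


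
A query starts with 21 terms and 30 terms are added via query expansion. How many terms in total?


Original terms: 21
Expansion terms: 30
Total = 21 + 30 = 51

51


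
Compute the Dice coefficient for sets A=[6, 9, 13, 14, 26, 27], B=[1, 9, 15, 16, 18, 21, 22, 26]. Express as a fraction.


A intersect B = [9, 26]
|A intersect B| = 2
|A| = 6, |B| = 8
Dice = 2*2 / (6+8)
= 4 / 14 = 2/7

2/7


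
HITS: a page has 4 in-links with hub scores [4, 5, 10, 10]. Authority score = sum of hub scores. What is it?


Authority = sum of hub scores of in-linkers
In-link 1: hub score = 4
In-link 2: hub score = 5
In-link 3: hub score = 10
In-link 4: hub score = 10
Authority = 4 + 5 + 10 + 10 = 29

29


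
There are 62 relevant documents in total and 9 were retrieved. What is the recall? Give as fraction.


Recall = retrieved_relevant / total_relevant
= 9 / 62
= 9 / (9 + 53)
= 9/62

9/62


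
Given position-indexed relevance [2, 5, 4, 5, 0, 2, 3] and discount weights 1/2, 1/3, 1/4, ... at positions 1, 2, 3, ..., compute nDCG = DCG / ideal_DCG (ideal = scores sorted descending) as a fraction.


Position discount weights w_i = 1/(i+1) for i=1..7:
Weights = [1/2, 1/3, 1/4, 1/5, 1/6, 1/7, 1/8]
Actual relevance: [2, 5, 4, 5, 0, 2, 3]
DCG = 2/2 + 5/3 + 4/4 + 5/5 + 0/6 + 2/7 + 3/8 = 895/168
Ideal relevance (sorted desc): [5, 5, 4, 3, 2, 2, 0]
Ideal DCG = 5/2 + 5/3 + 4/4 + 3/5 + 2/6 + 2/7 + 0/8 = 447/70
nDCG = DCG / ideal_DCG = 895/168 / 447/70 = 4475/5364

4475/5364


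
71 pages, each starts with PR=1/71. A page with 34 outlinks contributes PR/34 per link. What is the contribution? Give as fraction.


Initial PR = 1/71 = 1/71
Outlinks = 34
Contribution per link = PR / outlinks
= 1/71 / 34
= 1/2414

1/2414


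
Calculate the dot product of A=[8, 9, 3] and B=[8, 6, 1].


Dot product = sum of element-wise products
A[0]*B[0] = 8*8 = 64
A[1]*B[1] = 9*6 = 54
A[2]*B[2] = 3*1 = 3
Sum = 64 + 54 + 3 = 121

121


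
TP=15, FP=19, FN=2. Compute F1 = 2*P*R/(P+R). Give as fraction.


F1 = 2 * P * R / (P + R)
P = TP/(TP+FP) = 15/34 = 15/34
R = TP/(TP+FN) = 15/17 = 15/17
2 * P * R = 2 * 15/34 * 15/17 = 225/289
P + R = 15/34 + 15/17 = 45/34
F1 = 225/289 / 45/34 = 10/17

10/17


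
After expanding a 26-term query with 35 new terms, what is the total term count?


Original terms: 26
Expansion terms: 35
Total = 26 + 35 = 61

61


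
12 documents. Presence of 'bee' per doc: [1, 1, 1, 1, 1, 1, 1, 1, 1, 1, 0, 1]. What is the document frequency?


Checking each document for 'bee':
Doc 1: present
Doc 2: present
Doc 3: present
Doc 4: present
Doc 5: present
Doc 6: present
Doc 7: present
Doc 8: present
Doc 9: present
Doc 10: present
Doc 11: absent
Doc 12: present
df = sum of presences = 1 + 1 + 1 + 1 + 1 + 1 + 1 + 1 + 1 + 1 + 0 + 1 = 11

11


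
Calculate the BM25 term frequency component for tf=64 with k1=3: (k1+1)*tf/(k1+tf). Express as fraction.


BM25 TF component = (k1+1)*tf / (k1+tf)
k1 = 3, tf = 64
Numerator = (3+1)*64 = 256
Denominator = 3 + 64 = 67
= 256/67 = 256/67

256/67


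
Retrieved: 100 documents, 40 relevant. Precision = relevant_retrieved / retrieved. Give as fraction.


Precision = relevant_retrieved / total_retrieved
= 40 / 100
= 40 / (40 + 60)
= 2/5

2/5


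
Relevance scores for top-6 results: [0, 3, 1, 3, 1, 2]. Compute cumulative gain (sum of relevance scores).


Cumulative Gain = sum of relevance scores
Position 1: rel=0, running sum=0
Position 2: rel=3, running sum=3
Position 3: rel=1, running sum=4
Position 4: rel=3, running sum=7
Position 5: rel=1, running sum=8
Position 6: rel=2, running sum=10
CG = 10

10


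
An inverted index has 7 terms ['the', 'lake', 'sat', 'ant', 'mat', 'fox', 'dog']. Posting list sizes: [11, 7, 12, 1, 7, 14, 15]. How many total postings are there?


Summing posting list sizes:
'the': 11 postings
'lake': 7 postings
'sat': 12 postings
'ant': 1 postings
'mat': 7 postings
'fox': 14 postings
'dog': 15 postings
Total = 11 + 7 + 12 + 1 + 7 + 14 + 15 = 67

67


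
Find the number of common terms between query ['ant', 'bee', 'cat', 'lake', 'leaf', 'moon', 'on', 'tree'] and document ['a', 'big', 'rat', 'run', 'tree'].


Query terms: ['ant', 'bee', 'cat', 'lake', 'leaf', 'moon', 'on', 'tree']
Document terms: ['a', 'big', 'rat', 'run', 'tree']
Common terms: ['tree']
Overlap count = 1

1


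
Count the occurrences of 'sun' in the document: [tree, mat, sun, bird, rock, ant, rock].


Document has 7 words
Scanning for 'sun':
Found at positions: [2]
Count = 1

1


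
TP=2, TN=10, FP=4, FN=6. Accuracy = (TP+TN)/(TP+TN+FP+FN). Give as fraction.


Accuracy = (TP + TN) / (TP + TN + FP + FN)
TP + TN = 2 + 10 = 12
Total = 2 + 10 + 4 + 6 = 22
Accuracy = 12 / 22 = 6/11

6/11


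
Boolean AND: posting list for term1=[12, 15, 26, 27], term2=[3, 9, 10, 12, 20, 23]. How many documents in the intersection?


Boolean AND: find intersection of posting lists
term1 docs: [12, 15, 26, 27]
term2 docs: [3, 9, 10, 12, 20, 23]
Intersection: [12]
|intersection| = 1

1


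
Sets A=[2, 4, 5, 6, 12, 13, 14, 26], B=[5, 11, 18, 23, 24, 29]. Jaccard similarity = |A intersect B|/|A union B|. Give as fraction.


A intersect B = [5]
|A intersect B| = 1
A union B = [2, 4, 5, 6, 11, 12, 13, 14, 18, 23, 24, 26, 29]
|A union B| = 13
Jaccard = 1/13 = 1/13

1/13


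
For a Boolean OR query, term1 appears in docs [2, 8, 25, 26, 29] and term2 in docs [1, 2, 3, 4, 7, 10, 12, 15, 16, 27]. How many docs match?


Boolean OR: find union of posting lists
term1 docs: [2, 8, 25, 26, 29]
term2 docs: [1, 2, 3, 4, 7, 10, 12, 15, 16, 27]
Union: [1, 2, 3, 4, 7, 8, 10, 12, 15, 16, 25, 26, 27, 29]
|union| = 14

14


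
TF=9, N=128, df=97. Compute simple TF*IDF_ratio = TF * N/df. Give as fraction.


TF * (N/df)
= 9 * (128/97)
= 9 * 128/97
= 1152/97

1152/97


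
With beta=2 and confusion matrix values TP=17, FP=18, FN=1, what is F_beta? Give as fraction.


P = TP/(TP+FP) = 17/35 = 17/35
R = TP/(TP+FN) = 17/18 = 17/18
beta^2 = 2^2 = 4
(1 + beta^2) = 5
Numerator = (1+beta^2)*P*R = 289/126
Denominator = beta^2*P + R = 68/35 + 17/18 = 1819/630
F_beta = 85/107

85/107


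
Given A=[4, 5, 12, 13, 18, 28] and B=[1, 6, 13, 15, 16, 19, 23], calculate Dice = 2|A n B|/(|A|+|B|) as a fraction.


A intersect B = [13]
|A intersect B| = 1
|A| = 6, |B| = 7
Dice = 2*1 / (6+7)
= 2 / 13 = 2/13

2/13


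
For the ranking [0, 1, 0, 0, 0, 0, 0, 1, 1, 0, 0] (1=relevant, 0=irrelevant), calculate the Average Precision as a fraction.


Computing P@k for each relevant position:
Position 1: not relevant
Position 2: relevant, P@2 = 1/2 = 1/2
Position 3: not relevant
Position 4: not relevant
Position 5: not relevant
Position 6: not relevant
Position 7: not relevant
Position 8: relevant, P@8 = 2/8 = 1/4
Position 9: relevant, P@9 = 3/9 = 1/3
Position 10: not relevant
Position 11: not relevant
Sum of P@k = 1/2 + 1/4 + 1/3 = 13/12
AP = 13/12 / 3 = 13/36

13/36


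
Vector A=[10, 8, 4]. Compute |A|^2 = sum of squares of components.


|A|^2 = sum of squared components
A[0]^2 = 10^2 = 100
A[1]^2 = 8^2 = 64
A[2]^2 = 4^2 = 16
Sum = 100 + 64 + 16 = 180

180


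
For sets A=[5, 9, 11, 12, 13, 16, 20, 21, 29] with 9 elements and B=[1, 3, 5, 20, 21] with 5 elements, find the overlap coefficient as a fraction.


A intersect B = [5, 20, 21]
|A intersect B| = 3
min(|A|, |B|) = min(9, 5) = 5
Overlap = 3 / 5 = 3/5

3/5


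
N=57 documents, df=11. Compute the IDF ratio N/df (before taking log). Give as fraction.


IDF ratio = N / df
= 57 / 11
= 57/11

57/11


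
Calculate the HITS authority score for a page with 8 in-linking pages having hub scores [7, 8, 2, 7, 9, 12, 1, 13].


Authority = sum of hub scores of in-linkers
In-link 1: hub score = 7
In-link 2: hub score = 8
In-link 3: hub score = 2
In-link 4: hub score = 7
In-link 5: hub score = 9
In-link 6: hub score = 12
In-link 7: hub score = 1
In-link 8: hub score = 13
Authority = 7 + 8 + 2 + 7 + 9 + 12 + 1 + 13 = 59

59


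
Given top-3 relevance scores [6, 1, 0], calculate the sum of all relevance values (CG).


Cumulative Gain = sum of relevance scores
Position 1: rel=6, running sum=6
Position 2: rel=1, running sum=7
Position 3: rel=0, running sum=7
CG = 7

7


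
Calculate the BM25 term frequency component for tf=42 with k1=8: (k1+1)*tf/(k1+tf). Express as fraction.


BM25 TF component = (k1+1)*tf / (k1+tf)
k1 = 8, tf = 42
Numerator = (8+1)*42 = 378
Denominator = 8 + 42 = 50
= 378/50 = 189/25

189/25


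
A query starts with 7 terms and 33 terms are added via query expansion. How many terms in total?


Original terms: 7
Expansion terms: 33
Total = 7 + 33 = 40

40


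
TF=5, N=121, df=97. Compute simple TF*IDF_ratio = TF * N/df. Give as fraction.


TF * (N/df)
= 5 * (121/97)
= 5 * 121/97
= 605/97

605/97


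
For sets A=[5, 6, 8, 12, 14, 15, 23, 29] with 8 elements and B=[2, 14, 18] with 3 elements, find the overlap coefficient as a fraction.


A intersect B = [14]
|A intersect B| = 1
min(|A|, |B|) = min(8, 3) = 3
Overlap = 1 / 3 = 1/3

1/3


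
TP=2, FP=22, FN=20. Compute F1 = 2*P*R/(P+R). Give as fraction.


F1 = 2 * P * R / (P + R)
P = TP/(TP+FP) = 2/24 = 1/12
R = TP/(TP+FN) = 2/22 = 1/11
2 * P * R = 2 * 1/12 * 1/11 = 1/66
P + R = 1/12 + 1/11 = 23/132
F1 = 1/66 / 23/132 = 2/23

2/23


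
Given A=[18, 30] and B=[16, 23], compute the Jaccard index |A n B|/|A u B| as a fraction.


A intersect B = []
|A intersect B| = 0
A union B = [16, 18, 23, 30]
|A union B| = 4
Jaccard = 0/4 = 0

0


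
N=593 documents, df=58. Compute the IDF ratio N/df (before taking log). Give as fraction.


IDF ratio = N / df
= 593 / 58
= 593/58

593/58


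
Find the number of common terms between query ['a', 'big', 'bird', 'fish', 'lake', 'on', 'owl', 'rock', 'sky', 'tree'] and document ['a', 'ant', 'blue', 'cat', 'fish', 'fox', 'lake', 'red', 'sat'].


Query terms: ['a', 'big', 'bird', 'fish', 'lake', 'on', 'owl', 'rock', 'sky', 'tree']
Document terms: ['a', 'ant', 'blue', 'cat', 'fish', 'fox', 'lake', 'red', 'sat']
Common terms: ['a', 'fish', 'lake']
Overlap count = 3

3


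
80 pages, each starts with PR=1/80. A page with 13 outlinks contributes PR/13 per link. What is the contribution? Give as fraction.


Initial PR = 1/80 = 1/80
Outlinks = 13
Contribution per link = PR / outlinks
= 1/80 / 13
= 1/1040

1/1040


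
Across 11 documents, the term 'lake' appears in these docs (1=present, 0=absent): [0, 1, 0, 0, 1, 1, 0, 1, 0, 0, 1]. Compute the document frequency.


Checking each document for 'lake':
Doc 1: absent
Doc 2: present
Doc 3: absent
Doc 4: absent
Doc 5: present
Doc 6: present
Doc 7: absent
Doc 8: present
Doc 9: absent
Doc 10: absent
Doc 11: present
df = sum of presences = 0 + 1 + 0 + 0 + 1 + 1 + 0 + 1 + 0 + 0 + 1 = 5

5


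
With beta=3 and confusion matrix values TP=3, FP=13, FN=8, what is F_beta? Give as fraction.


P = TP/(TP+FP) = 3/16 = 3/16
R = TP/(TP+FN) = 3/11 = 3/11
beta^2 = 3^2 = 9
(1 + beta^2) = 10
Numerator = (1+beta^2)*P*R = 45/88
Denominator = beta^2*P + R = 27/16 + 3/11 = 345/176
F_beta = 6/23

6/23


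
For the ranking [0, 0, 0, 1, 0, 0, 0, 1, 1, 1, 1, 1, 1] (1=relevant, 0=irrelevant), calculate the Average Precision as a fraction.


Computing P@k for each relevant position:
Position 1: not relevant
Position 2: not relevant
Position 3: not relevant
Position 4: relevant, P@4 = 1/4 = 1/4
Position 5: not relevant
Position 6: not relevant
Position 7: not relevant
Position 8: relevant, P@8 = 2/8 = 1/4
Position 9: relevant, P@9 = 3/9 = 1/3
Position 10: relevant, P@10 = 4/10 = 2/5
Position 11: relevant, P@11 = 5/11 = 5/11
Position 12: relevant, P@12 = 6/12 = 1/2
Position 13: relevant, P@13 = 7/13 = 7/13
Sum of P@k = 1/4 + 1/4 + 1/3 + 2/5 + 5/11 + 1/2 + 7/13 = 5848/2145
AP = 5848/2145 / 7 = 5848/15015

5848/15015


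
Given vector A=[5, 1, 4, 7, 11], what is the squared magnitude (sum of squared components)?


|A|^2 = sum of squared components
A[0]^2 = 5^2 = 25
A[1]^2 = 1^2 = 1
A[2]^2 = 4^2 = 16
A[3]^2 = 7^2 = 49
A[4]^2 = 11^2 = 121
Sum = 25 + 1 + 16 + 49 + 121 = 212

212


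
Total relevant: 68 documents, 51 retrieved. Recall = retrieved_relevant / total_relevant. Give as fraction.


Recall = retrieved_relevant / total_relevant
= 51 / 68
= 51 / (51 + 17)
= 3/4

3/4


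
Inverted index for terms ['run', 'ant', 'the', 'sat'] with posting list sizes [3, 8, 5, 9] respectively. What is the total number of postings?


Summing posting list sizes:
'run': 3 postings
'ant': 8 postings
'the': 5 postings
'sat': 9 postings
Total = 3 + 8 + 5 + 9 = 25

25


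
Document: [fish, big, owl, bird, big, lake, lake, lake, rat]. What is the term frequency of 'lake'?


Document has 9 words
Scanning for 'lake':
Found at positions: [5, 6, 7]
Count = 3

3


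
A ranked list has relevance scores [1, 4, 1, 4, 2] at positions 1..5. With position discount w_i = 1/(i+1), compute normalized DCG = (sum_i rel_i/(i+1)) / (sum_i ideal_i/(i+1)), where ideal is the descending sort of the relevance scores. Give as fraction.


Position discount weights w_i = 1/(i+1) for i=1..5:
Weights = [1/2, 1/3, 1/4, 1/5, 1/6]
Actual relevance: [1, 4, 1, 4, 2]
DCG = 1/2 + 4/3 + 1/4 + 4/5 + 2/6 = 193/60
Ideal relevance (sorted desc): [4, 4, 2, 1, 1]
Ideal DCG = 4/2 + 4/3 + 2/4 + 1/5 + 1/6 = 21/5
nDCG = DCG / ideal_DCG = 193/60 / 21/5 = 193/252

193/252


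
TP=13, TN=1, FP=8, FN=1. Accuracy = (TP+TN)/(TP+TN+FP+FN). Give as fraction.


Accuracy = (TP + TN) / (TP + TN + FP + FN)
TP + TN = 13 + 1 = 14
Total = 13 + 1 + 8 + 1 = 23
Accuracy = 14 / 23 = 14/23

14/23


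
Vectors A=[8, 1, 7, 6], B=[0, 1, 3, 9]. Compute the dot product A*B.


Dot product = sum of element-wise products
A[0]*B[0] = 8*0 = 0
A[1]*B[1] = 1*1 = 1
A[2]*B[2] = 7*3 = 21
A[3]*B[3] = 6*9 = 54
Sum = 0 + 1 + 21 + 54 = 76

76


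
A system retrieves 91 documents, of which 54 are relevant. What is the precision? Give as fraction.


Precision = relevant_retrieved / total_retrieved
= 54 / 91
= 54 / (54 + 37)
= 54/91

54/91


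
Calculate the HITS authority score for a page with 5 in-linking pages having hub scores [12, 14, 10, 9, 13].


Authority = sum of hub scores of in-linkers
In-link 1: hub score = 12
In-link 2: hub score = 14
In-link 3: hub score = 10
In-link 4: hub score = 9
In-link 5: hub score = 13
Authority = 12 + 14 + 10 + 9 + 13 = 58

58


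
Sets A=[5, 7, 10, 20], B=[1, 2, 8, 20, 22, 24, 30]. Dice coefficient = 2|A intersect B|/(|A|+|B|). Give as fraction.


A intersect B = [20]
|A intersect B| = 1
|A| = 4, |B| = 7
Dice = 2*1 / (4+7)
= 2 / 11 = 2/11

2/11


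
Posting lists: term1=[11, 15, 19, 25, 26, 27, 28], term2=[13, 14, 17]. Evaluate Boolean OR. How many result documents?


Boolean OR: find union of posting lists
term1 docs: [11, 15, 19, 25, 26, 27, 28]
term2 docs: [13, 14, 17]
Union: [11, 13, 14, 15, 17, 19, 25, 26, 27, 28]
|union| = 10

10


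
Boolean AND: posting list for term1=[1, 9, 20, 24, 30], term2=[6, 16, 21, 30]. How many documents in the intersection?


Boolean AND: find intersection of posting lists
term1 docs: [1, 9, 20, 24, 30]
term2 docs: [6, 16, 21, 30]
Intersection: [30]
|intersection| = 1

1


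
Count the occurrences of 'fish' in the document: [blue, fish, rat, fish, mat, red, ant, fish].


Document has 8 words
Scanning for 'fish':
Found at positions: [1, 3, 7]
Count = 3

3


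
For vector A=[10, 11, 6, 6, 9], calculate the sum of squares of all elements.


|A|^2 = sum of squared components
A[0]^2 = 10^2 = 100
A[1]^2 = 11^2 = 121
A[2]^2 = 6^2 = 36
A[3]^2 = 6^2 = 36
A[4]^2 = 9^2 = 81
Sum = 100 + 121 + 36 + 36 + 81 = 374

374


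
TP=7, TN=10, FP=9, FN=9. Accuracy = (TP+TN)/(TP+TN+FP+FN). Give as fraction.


Accuracy = (TP + TN) / (TP + TN + FP + FN)
TP + TN = 7 + 10 = 17
Total = 7 + 10 + 9 + 9 = 35
Accuracy = 17 / 35 = 17/35

17/35


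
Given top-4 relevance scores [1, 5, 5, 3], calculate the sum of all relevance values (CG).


Cumulative Gain = sum of relevance scores
Position 1: rel=1, running sum=1
Position 2: rel=5, running sum=6
Position 3: rel=5, running sum=11
Position 4: rel=3, running sum=14
CG = 14

14


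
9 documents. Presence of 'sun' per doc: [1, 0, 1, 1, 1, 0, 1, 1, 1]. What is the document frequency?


Checking each document for 'sun':
Doc 1: present
Doc 2: absent
Doc 3: present
Doc 4: present
Doc 5: present
Doc 6: absent
Doc 7: present
Doc 8: present
Doc 9: present
df = sum of presences = 1 + 0 + 1 + 1 + 1 + 0 + 1 + 1 + 1 = 7

7


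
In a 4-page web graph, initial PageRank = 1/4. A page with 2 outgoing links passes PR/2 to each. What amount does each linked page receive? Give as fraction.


Initial PR = 1/4 = 1/4
Outlinks = 2
Contribution per link = PR / outlinks
= 1/4 / 2
= 1/8

1/8


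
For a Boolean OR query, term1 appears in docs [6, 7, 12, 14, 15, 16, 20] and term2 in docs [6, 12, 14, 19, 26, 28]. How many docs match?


Boolean OR: find union of posting lists
term1 docs: [6, 7, 12, 14, 15, 16, 20]
term2 docs: [6, 12, 14, 19, 26, 28]
Union: [6, 7, 12, 14, 15, 16, 19, 20, 26, 28]
|union| = 10

10


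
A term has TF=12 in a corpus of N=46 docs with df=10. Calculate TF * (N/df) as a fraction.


TF * (N/df)
= 12 * (46/10)
= 12 * 23/5
= 276/5

276/5


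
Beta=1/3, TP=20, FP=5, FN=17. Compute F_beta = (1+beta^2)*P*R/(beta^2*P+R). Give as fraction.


P = TP/(TP+FP) = 20/25 = 4/5
R = TP/(TP+FN) = 20/37 = 20/37
beta^2 = 1/3^2 = 1/9
(1 + beta^2) = 10/9
Numerator = (1+beta^2)*P*R = 160/333
Denominator = beta^2*P + R = 4/45 + 20/37 = 1048/1665
F_beta = 100/131

100/131


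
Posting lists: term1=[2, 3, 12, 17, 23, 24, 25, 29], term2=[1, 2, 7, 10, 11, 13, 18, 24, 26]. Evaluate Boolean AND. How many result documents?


Boolean AND: find intersection of posting lists
term1 docs: [2, 3, 12, 17, 23, 24, 25, 29]
term2 docs: [1, 2, 7, 10, 11, 13, 18, 24, 26]
Intersection: [2, 24]
|intersection| = 2

2


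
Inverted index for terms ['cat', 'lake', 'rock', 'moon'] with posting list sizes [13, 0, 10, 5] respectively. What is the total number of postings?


Summing posting list sizes:
'cat': 13 postings
'lake': 0 postings
'rock': 10 postings
'moon': 5 postings
Total = 13 + 0 + 10 + 5 = 28

28


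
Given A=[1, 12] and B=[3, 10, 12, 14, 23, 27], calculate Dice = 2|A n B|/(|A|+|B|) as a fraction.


A intersect B = [12]
|A intersect B| = 1
|A| = 2, |B| = 6
Dice = 2*1 / (2+6)
= 2 / 8 = 1/4

1/4


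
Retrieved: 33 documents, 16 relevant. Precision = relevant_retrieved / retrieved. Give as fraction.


Precision = relevant_retrieved / total_retrieved
= 16 / 33
= 16 / (16 + 17)
= 16/33

16/33


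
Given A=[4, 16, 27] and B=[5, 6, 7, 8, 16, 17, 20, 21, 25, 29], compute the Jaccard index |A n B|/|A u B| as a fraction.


A intersect B = [16]
|A intersect B| = 1
A union B = [4, 5, 6, 7, 8, 16, 17, 20, 21, 25, 27, 29]
|A union B| = 12
Jaccard = 1/12 = 1/12

1/12


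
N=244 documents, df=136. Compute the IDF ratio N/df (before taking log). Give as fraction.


IDF ratio = N / df
= 244 / 136
= 61/34

61/34


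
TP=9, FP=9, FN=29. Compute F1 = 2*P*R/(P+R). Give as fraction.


F1 = 2 * P * R / (P + R)
P = TP/(TP+FP) = 9/18 = 1/2
R = TP/(TP+FN) = 9/38 = 9/38
2 * P * R = 2 * 1/2 * 9/38 = 9/38
P + R = 1/2 + 9/38 = 14/19
F1 = 9/38 / 14/19 = 9/28

9/28


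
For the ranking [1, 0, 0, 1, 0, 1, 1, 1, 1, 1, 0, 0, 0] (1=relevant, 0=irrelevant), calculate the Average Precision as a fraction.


Computing P@k for each relevant position:
Position 1: relevant, P@1 = 1/1 = 1
Position 2: not relevant
Position 3: not relevant
Position 4: relevant, P@4 = 2/4 = 1/2
Position 5: not relevant
Position 6: relevant, P@6 = 3/6 = 1/2
Position 7: relevant, P@7 = 4/7 = 4/7
Position 8: relevant, P@8 = 5/8 = 5/8
Position 9: relevant, P@9 = 6/9 = 2/3
Position 10: relevant, P@10 = 7/10 = 7/10
Position 11: not relevant
Position 12: not relevant
Position 13: not relevant
Sum of P@k = 1 + 1/2 + 1/2 + 4/7 + 5/8 + 2/3 + 7/10 = 3833/840
AP = 3833/840 / 7 = 3833/5880

3833/5880


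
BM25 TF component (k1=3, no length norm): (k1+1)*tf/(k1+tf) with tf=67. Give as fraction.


BM25 TF component = (k1+1)*tf / (k1+tf)
k1 = 3, tf = 67
Numerator = (3+1)*67 = 268
Denominator = 3 + 67 = 70
= 268/70 = 134/35

134/35


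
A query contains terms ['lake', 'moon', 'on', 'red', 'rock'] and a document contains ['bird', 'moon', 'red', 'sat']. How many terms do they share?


Query terms: ['lake', 'moon', 'on', 'red', 'rock']
Document terms: ['bird', 'moon', 'red', 'sat']
Common terms: ['moon', 'red']
Overlap count = 2

2


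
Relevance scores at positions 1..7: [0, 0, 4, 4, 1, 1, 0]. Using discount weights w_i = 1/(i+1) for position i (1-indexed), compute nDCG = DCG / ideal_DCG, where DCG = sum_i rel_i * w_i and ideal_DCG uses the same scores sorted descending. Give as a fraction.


Position discount weights w_i = 1/(i+1) for i=1..7:
Weights = [1/2, 1/3, 1/4, 1/5, 1/6, 1/7, 1/8]
Actual relevance: [0, 0, 4, 4, 1, 1, 0]
DCG = 0/2 + 0/3 + 4/4 + 4/5 + 1/6 + 1/7 + 0/8 = 443/210
Ideal relevance (sorted desc): [4, 4, 1, 1, 0, 0, 0]
Ideal DCG = 4/2 + 4/3 + 1/4 + 1/5 + 0/6 + 0/7 + 0/8 = 227/60
nDCG = DCG / ideal_DCG = 443/210 / 227/60 = 886/1589

886/1589


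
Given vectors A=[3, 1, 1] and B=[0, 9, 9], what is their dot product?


Dot product = sum of element-wise products
A[0]*B[0] = 3*0 = 0
A[1]*B[1] = 1*9 = 9
A[2]*B[2] = 1*9 = 9
Sum = 0 + 9 + 9 = 18

18


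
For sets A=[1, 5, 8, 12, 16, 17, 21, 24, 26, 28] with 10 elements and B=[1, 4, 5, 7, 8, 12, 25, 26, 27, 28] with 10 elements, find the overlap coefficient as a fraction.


A intersect B = [1, 5, 8, 12, 26, 28]
|A intersect B| = 6
min(|A|, |B|) = min(10, 10) = 10
Overlap = 6 / 10 = 3/5

3/5


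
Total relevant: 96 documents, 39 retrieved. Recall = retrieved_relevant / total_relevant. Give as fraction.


Recall = retrieved_relevant / total_relevant
= 39 / 96
= 39 / (39 + 57)
= 13/32

13/32


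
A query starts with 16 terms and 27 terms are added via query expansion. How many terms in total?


Original terms: 16
Expansion terms: 27
Total = 16 + 27 = 43

43


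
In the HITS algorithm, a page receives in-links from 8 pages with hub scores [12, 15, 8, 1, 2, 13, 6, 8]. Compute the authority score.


Authority = sum of hub scores of in-linkers
In-link 1: hub score = 12
In-link 2: hub score = 15
In-link 3: hub score = 8
In-link 4: hub score = 1
In-link 5: hub score = 2
In-link 6: hub score = 13
In-link 7: hub score = 6
In-link 8: hub score = 8
Authority = 12 + 15 + 8 + 1 + 2 + 13 + 6 + 8 = 65

65


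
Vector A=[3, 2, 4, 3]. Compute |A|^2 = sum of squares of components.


|A|^2 = sum of squared components
A[0]^2 = 3^2 = 9
A[1]^2 = 2^2 = 4
A[2]^2 = 4^2 = 16
A[3]^2 = 3^2 = 9
Sum = 9 + 4 + 16 + 9 = 38

38


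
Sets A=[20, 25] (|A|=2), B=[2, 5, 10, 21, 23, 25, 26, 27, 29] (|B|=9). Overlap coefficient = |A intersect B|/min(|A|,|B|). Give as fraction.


A intersect B = [25]
|A intersect B| = 1
min(|A|, |B|) = min(2, 9) = 2
Overlap = 1 / 2 = 1/2

1/2


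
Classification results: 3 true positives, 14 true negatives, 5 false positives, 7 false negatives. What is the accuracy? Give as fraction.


Accuracy = (TP + TN) / (TP + TN + FP + FN)
TP + TN = 3 + 14 = 17
Total = 3 + 14 + 5 + 7 = 29
Accuracy = 17 / 29 = 17/29

17/29


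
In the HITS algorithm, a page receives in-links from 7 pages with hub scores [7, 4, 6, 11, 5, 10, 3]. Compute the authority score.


Authority = sum of hub scores of in-linkers
In-link 1: hub score = 7
In-link 2: hub score = 4
In-link 3: hub score = 6
In-link 4: hub score = 11
In-link 5: hub score = 5
In-link 6: hub score = 10
In-link 7: hub score = 3
Authority = 7 + 4 + 6 + 11 + 5 + 10 + 3 = 46

46


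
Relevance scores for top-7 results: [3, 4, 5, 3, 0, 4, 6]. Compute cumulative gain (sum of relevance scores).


Cumulative Gain = sum of relevance scores
Position 1: rel=3, running sum=3
Position 2: rel=4, running sum=7
Position 3: rel=5, running sum=12
Position 4: rel=3, running sum=15
Position 5: rel=0, running sum=15
Position 6: rel=4, running sum=19
Position 7: rel=6, running sum=25
CG = 25

25


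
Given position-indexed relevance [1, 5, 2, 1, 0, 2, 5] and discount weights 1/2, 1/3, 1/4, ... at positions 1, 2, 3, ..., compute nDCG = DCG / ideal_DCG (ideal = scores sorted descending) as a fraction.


Position discount weights w_i = 1/(i+1) for i=1..7:
Weights = [1/2, 1/3, 1/4, 1/5, 1/6, 1/7, 1/8]
Actual relevance: [1, 5, 2, 1, 0, 2, 5]
DCG = 1/2 + 5/3 + 2/4 + 1/5 + 0/6 + 2/7 + 5/8 = 3173/840
Ideal relevance (sorted desc): [5, 5, 2, 2, 1, 1, 0]
Ideal DCG = 5/2 + 5/3 + 2/4 + 2/5 + 1/6 + 1/7 + 0/8 = 1129/210
nDCG = DCG / ideal_DCG = 3173/840 / 1129/210 = 3173/4516

3173/4516


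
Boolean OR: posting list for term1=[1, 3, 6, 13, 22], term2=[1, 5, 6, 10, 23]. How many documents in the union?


Boolean OR: find union of posting lists
term1 docs: [1, 3, 6, 13, 22]
term2 docs: [1, 5, 6, 10, 23]
Union: [1, 3, 5, 6, 10, 13, 22, 23]
|union| = 8

8


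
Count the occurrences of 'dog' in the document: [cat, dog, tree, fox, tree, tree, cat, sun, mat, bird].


Document has 10 words
Scanning for 'dog':
Found at positions: [1]
Count = 1

1


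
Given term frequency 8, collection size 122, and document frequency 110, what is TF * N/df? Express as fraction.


TF * (N/df)
= 8 * (122/110)
= 8 * 61/55
= 488/55

488/55


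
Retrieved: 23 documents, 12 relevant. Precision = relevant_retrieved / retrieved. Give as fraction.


Precision = relevant_retrieved / total_retrieved
= 12 / 23
= 12 / (12 + 11)
= 12/23

12/23


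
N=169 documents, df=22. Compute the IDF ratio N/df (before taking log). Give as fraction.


IDF ratio = N / df
= 169 / 22
= 169/22

169/22


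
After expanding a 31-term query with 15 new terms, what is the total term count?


Original terms: 31
Expansion terms: 15
Total = 31 + 15 = 46

46


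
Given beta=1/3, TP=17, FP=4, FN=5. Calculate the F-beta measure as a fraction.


P = TP/(TP+FP) = 17/21 = 17/21
R = TP/(TP+FN) = 17/22 = 17/22
beta^2 = 1/3^2 = 1/9
(1 + beta^2) = 10/9
Numerator = (1+beta^2)*P*R = 1445/2079
Denominator = beta^2*P + R = 17/189 + 17/22 = 3587/4158
F_beta = 170/211

170/211


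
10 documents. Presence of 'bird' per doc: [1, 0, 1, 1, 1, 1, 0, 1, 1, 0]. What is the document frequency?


Checking each document for 'bird':
Doc 1: present
Doc 2: absent
Doc 3: present
Doc 4: present
Doc 5: present
Doc 6: present
Doc 7: absent
Doc 8: present
Doc 9: present
Doc 10: absent
df = sum of presences = 1 + 0 + 1 + 1 + 1 + 1 + 0 + 1 + 1 + 0 = 7

7


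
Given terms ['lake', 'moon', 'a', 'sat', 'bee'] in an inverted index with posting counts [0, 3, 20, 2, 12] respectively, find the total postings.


Summing posting list sizes:
'lake': 0 postings
'moon': 3 postings
'a': 20 postings
'sat': 2 postings
'bee': 12 postings
Total = 0 + 3 + 20 + 2 + 12 = 37

37


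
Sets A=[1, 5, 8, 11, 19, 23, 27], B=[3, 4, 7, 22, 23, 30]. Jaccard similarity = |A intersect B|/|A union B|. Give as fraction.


A intersect B = [23]
|A intersect B| = 1
A union B = [1, 3, 4, 5, 7, 8, 11, 19, 22, 23, 27, 30]
|A union B| = 12
Jaccard = 1/12 = 1/12

1/12


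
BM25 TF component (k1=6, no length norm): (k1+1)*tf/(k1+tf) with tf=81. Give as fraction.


BM25 TF component = (k1+1)*tf / (k1+tf)
k1 = 6, tf = 81
Numerator = (6+1)*81 = 567
Denominator = 6 + 81 = 87
= 567/87 = 189/29

189/29


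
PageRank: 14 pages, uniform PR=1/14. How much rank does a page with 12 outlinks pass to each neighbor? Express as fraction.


Initial PR = 1/14 = 1/14
Outlinks = 12
Contribution per link = PR / outlinks
= 1/14 / 12
= 1/168

1/168


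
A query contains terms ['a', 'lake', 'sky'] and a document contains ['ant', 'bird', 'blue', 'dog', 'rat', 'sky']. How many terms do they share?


Query terms: ['a', 'lake', 'sky']
Document terms: ['ant', 'bird', 'blue', 'dog', 'rat', 'sky']
Common terms: ['sky']
Overlap count = 1

1


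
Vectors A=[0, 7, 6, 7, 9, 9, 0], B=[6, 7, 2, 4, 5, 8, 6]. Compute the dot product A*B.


Dot product = sum of element-wise products
A[0]*B[0] = 0*6 = 0
A[1]*B[1] = 7*7 = 49
A[2]*B[2] = 6*2 = 12
A[3]*B[3] = 7*4 = 28
A[4]*B[4] = 9*5 = 45
A[5]*B[5] = 9*8 = 72
A[6]*B[6] = 0*6 = 0
Sum = 0 + 49 + 12 + 28 + 45 + 72 + 0 = 206

206


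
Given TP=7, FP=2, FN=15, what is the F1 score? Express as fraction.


F1 = 2 * P * R / (P + R)
P = TP/(TP+FP) = 7/9 = 7/9
R = TP/(TP+FN) = 7/22 = 7/22
2 * P * R = 2 * 7/9 * 7/22 = 49/99
P + R = 7/9 + 7/22 = 217/198
F1 = 49/99 / 217/198 = 14/31

14/31


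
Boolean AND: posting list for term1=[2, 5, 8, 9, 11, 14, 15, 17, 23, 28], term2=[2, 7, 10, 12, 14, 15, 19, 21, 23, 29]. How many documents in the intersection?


Boolean AND: find intersection of posting lists
term1 docs: [2, 5, 8, 9, 11, 14, 15, 17, 23, 28]
term2 docs: [2, 7, 10, 12, 14, 15, 19, 21, 23, 29]
Intersection: [2, 14, 15, 23]
|intersection| = 4

4


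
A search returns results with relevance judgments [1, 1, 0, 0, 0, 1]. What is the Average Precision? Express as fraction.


Computing P@k for each relevant position:
Position 1: relevant, P@1 = 1/1 = 1
Position 2: relevant, P@2 = 2/2 = 1
Position 3: not relevant
Position 4: not relevant
Position 5: not relevant
Position 6: relevant, P@6 = 3/6 = 1/2
Sum of P@k = 1 + 1 + 1/2 = 5/2
AP = 5/2 / 3 = 5/6

5/6


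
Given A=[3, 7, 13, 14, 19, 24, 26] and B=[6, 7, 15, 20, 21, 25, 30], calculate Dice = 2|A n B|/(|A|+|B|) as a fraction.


A intersect B = [7]
|A intersect B| = 1
|A| = 7, |B| = 7
Dice = 2*1 / (7+7)
= 2 / 14 = 1/7

1/7


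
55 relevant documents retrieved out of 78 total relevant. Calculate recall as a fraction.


Recall = retrieved_relevant / total_relevant
= 55 / 78
= 55 / (55 + 23)
= 55/78

55/78


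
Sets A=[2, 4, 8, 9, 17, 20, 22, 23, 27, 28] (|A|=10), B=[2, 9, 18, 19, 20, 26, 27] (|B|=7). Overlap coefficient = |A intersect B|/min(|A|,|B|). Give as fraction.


A intersect B = [2, 9, 20, 27]
|A intersect B| = 4
min(|A|, |B|) = min(10, 7) = 7
Overlap = 4 / 7 = 4/7

4/7


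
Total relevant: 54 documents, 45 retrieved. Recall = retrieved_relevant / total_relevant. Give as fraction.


Recall = retrieved_relevant / total_relevant
= 45 / 54
= 45 / (45 + 9)
= 5/6

5/6


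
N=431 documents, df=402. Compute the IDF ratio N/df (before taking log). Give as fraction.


IDF ratio = N / df
= 431 / 402
= 431/402

431/402


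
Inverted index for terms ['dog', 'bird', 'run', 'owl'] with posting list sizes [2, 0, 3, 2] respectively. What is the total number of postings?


Summing posting list sizes:
'dog': 2 postings
'bird': 0 postings
'run': 3 postings
'owl': 2 postings
Total = 2 + 0 + 3 + 2 = 7

7


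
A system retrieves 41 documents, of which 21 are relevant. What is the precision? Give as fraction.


Precision = relevant_retrieved / total_retrieved
= 21 / 41
= 21 / (21 + 20)
= 21/41

21/41


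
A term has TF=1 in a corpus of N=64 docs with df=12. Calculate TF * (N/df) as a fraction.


TF * (N/df)
= 1 * (64/12)
= 1 * 16/3
= 16/3

16/3
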